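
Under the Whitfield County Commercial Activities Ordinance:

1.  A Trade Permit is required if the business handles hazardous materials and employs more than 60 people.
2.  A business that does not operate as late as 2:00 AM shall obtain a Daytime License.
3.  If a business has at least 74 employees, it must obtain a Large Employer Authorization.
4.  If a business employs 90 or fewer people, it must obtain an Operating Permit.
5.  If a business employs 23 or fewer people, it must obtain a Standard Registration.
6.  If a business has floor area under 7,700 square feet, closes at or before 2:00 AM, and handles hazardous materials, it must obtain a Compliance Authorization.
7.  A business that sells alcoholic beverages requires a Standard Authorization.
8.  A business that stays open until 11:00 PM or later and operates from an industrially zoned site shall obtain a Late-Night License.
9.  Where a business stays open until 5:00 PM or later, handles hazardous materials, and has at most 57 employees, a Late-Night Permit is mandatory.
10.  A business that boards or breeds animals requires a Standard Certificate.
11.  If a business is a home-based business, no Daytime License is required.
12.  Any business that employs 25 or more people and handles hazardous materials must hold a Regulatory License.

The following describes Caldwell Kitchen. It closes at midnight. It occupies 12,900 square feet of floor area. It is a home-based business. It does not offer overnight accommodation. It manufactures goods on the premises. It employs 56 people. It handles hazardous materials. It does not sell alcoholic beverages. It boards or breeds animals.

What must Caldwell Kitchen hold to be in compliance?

1. handles hazardous materials; employees 56 ≤ 60 → Trade Permit not required.
2. closes midnight, at/before 2:00 AM → Daytime License required.
3. employees 56 < 74 → Large Employer Authorization not required.
4. employees 56 ≤ 90 → Operating Permit required.
5. employees 56 > 23 → Standard Registration not required.
6. floor area 12,900 square feet ≥ 7,700 square feet; closes midnight, at/before 2:00 AM; handles hazardous materials → Compliance Authorization not required.
7. does not sell alcoholic beverages → Standard Authorization not required.
8. closes midnight, after 11:00 PM; is a home-based business (not: operates from an industrially zoned site) → Late-Night License not required.
9. closes midnight, after 5:00 PM; handles hazardous materials; employees 56 ≤ 57 → Late-Night Permit required.
10. boards or breeds animals → Standard Certificate required.
11. is a home-based business → exempt from Daytime License.
12. employees 56 ≥ 25; handles hazardous materials → Regulatory License required.

Late-Night Permit, Operating Permit, Regulatory License, Standard Certificate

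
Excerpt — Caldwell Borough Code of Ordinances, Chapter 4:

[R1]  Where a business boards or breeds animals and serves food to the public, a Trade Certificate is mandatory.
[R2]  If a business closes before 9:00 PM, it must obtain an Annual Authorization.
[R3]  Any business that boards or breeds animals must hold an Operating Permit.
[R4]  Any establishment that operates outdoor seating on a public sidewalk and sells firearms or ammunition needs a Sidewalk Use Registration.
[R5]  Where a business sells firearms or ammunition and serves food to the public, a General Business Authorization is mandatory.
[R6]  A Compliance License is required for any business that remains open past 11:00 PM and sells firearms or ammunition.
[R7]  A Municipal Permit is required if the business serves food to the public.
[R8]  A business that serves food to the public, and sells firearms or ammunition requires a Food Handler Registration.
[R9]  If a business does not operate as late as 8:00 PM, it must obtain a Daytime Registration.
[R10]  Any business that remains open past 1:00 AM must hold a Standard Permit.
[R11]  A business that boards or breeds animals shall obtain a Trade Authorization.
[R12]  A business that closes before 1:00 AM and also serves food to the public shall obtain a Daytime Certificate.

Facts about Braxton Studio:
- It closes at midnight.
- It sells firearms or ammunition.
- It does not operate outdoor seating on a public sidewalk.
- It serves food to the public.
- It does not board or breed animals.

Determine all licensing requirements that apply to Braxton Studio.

Compliance License, Daytime Certificate, Food Handler Registration, General Business Authorization, Municipal Permit

[R1] does not board or breed animals; serves food to the public → Trade Certificate not required.
[R2] closes midnight, after 9:00 PM → Annual Authorization not required.
[R3] does not board or breed animals → Operating Permit not required.
[R4] does not operate outdoor seating on a public sidewalk; sells firearms or ammunition → Sidewalk Use Registration not required.
[R5] sells firearms or ammunition; serves food to the public → General Business Authorization required.
[R6] closes midnight, after 11:00 PM; sells firearms or ammunition → Compliance License required.
[R7] serves food to the public → Municipal Permit required.
[R8] serves food to the public; sells firearms or ammunition → Food Handler Registration required.
[R9] closes midnight, after 8:00 PM → Daytime Registration not required.
[R10] closes midnight, at/before 1:00 AM → Standard Permit not required.
[R11] does not board or breed animals → Trade Authorization not required.
[R12] closes midnight, at/before 1:00 AM; serves food to the public → Daytime Certificate required.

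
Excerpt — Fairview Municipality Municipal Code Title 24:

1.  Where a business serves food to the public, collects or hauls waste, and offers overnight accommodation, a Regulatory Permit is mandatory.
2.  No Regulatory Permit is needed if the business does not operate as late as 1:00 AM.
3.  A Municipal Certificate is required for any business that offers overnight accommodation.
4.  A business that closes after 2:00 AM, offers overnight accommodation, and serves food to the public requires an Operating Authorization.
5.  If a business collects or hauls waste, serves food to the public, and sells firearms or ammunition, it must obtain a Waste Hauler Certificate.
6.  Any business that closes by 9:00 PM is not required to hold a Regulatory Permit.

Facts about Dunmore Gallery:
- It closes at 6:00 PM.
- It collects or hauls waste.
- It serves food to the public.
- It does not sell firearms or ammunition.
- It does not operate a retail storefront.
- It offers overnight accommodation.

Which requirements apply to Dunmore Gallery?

Municipal Certificate

1. serves food to the public; collects or hauls waste; offers overnight accommodation → Regulatory Permit required.
2. closes 6:00 PM, at/before 1:00 AM → exempt from Regulatory Permit.
3. offers overnight accommodation → Municipal Certificate required.
4. closes 6:00 PM, at/before 2:00 AM; offers overnight accommodation; serves food to the public → Operating Authorization not required.
5. collects or hauls waste; serves food to the public; does not sell firearms or ammunition → Waste Hauler Certificate not required.
6. closes 6:00 PM, at/before 9:00 PM → exempt from Regulatory Permit.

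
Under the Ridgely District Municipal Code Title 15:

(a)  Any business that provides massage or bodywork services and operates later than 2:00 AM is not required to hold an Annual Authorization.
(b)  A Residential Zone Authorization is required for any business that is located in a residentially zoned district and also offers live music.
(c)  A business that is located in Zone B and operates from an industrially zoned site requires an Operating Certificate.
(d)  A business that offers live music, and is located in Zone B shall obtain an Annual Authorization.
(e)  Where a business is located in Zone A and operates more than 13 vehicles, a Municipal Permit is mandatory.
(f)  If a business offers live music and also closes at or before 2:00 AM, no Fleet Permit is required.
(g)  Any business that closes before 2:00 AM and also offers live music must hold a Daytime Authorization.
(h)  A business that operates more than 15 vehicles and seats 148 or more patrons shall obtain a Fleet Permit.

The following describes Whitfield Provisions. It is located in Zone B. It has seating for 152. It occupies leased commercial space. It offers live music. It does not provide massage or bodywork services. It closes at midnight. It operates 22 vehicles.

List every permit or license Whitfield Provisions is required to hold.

Annual Authorization, Daytime Authorization

(a) does not provide massage or bodywork services; closes midnight, at/before 2:00 AM → Annual Authorization exemption does not apply.
(b) is located in Zone B (not: is located in a residentially zoned district); offers live music → Residential Zone Authorization not required.
(c) is located in Zone B; occupies leased commercial space (not: operates from an industrially zoned site) → Operating Certificate not required.
(d) offers live music; is located in Zone B → Annual Authorization required.
(e) is located in Zone B (not: is located in Zone A); vehicles 22 > 13 → Municipal Permit not required.
(f) offers live music; closes midnight, at/before 2:00 AM → exempt from Fleet Permit.
(g) closes midnight, at/before 2:00 AM; offers live music → Daytime Authorization required.
(h) vehicles 22 > 15; seating 152 ≥ 148 → Fleet Permit required.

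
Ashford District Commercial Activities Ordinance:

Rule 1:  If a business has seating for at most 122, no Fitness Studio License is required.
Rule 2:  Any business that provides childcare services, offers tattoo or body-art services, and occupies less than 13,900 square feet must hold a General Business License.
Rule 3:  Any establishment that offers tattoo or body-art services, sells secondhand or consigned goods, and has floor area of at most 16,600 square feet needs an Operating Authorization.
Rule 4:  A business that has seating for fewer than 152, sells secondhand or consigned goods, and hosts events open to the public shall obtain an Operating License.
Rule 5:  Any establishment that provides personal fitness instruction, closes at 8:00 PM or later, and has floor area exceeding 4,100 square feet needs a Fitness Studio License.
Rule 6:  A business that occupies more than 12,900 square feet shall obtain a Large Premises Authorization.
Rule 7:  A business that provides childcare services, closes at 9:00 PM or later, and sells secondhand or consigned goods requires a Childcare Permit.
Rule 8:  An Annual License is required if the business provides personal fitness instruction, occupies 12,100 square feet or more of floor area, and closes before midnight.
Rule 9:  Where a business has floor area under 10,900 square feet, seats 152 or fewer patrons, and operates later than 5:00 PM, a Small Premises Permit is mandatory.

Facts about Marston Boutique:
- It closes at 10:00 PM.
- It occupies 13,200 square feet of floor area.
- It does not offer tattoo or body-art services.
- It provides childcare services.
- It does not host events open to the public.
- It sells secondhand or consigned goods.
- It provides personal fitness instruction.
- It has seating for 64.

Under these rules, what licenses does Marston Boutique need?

Rule 1: seating 64 ≤ 122 → exempt from Fitness Studio License.
Rule 2: provides childcare services; does not offer tattoo or body-art services; floor area 13,200 square feet < 13,900 square feet → General Business License not required.
Rule 3: does not offer tattoo or body-art services; sells secondhand or consigned goods; floor area 13,200 square feet ≤ 16,600 square feet → Operating Authorization not required.
Rule 4: seating 64 < 152; sells secondhand or consigned goods; does not host events open to the public → Operating License not required.
Rule 5: provides personal fitness instruction; closes 10:00 PM, after 8:00 PM; floor area 13,200 square feet > 4,100 square feet → Fitness Studio License required.
Rule 6: floor area 13,200 square feet > 12,900 square feet → Large Premises Authorization required.
Rule 7: provides childcare services; closes 10:00 PM, after 9:00 PM; sells secondhand or consigned goods → Childcare Permit required.
Rule 8: provides personal fitness instruction; floor area 13,200 square feet ≥ 12,100 square feet; closes 10:00 PM, at/before midnight → Annual License required.
Rule 9: floor area 13,200 square feet ≥ 10,900 square feet; seating 64 ≤ 152; closes 10:00 PM, after 5:00 PM → Small Premises Permit not required.

Annual License, Childcare Permit, Large Premises Authorization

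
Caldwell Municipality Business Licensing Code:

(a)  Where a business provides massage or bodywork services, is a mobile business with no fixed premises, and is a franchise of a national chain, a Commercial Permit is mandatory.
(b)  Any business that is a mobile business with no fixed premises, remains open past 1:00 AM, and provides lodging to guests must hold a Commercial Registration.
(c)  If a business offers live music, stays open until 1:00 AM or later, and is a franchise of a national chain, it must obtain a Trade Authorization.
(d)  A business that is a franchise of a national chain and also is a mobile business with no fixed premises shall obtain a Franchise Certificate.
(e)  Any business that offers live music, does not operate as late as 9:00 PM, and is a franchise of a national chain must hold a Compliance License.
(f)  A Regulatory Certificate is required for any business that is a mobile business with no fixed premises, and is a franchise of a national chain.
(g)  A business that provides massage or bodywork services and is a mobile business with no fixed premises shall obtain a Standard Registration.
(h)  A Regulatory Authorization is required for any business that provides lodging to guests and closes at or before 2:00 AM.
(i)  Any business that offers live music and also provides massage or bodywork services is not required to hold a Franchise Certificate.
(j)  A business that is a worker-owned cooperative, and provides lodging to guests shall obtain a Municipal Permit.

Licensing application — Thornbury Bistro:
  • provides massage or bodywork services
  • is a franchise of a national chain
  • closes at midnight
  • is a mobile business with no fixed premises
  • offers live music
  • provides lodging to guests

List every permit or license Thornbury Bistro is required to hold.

Commercial Permit, Regulatory Authorization, Regulatory Certificate, Standard Registration

(a) provides massage or bodywork services; is a mobile business with no fixed premises; is a franchise of a national chain → Commercial Permit required.
(b) is a mobile business with no fixed premises; closes midnight, at/before 1:00 AM; provides lodging to guests → Commercial Registration not required.
(c) offers live music; closes midnight, at/before 1:00 AM; is a franchise of a national chain → Trade Authorization not required.
(d) is a franchise of a national chain; is a mobile business with no fixed premises → Franchise Certificate required.
(e) offers live music; closes midnight, after 9:00 PM; is a franchise of a national chain → Compliance License not required.
(f) is a mobile business with no fixed premises; is a franchise of a national chain → Regulatory Certificate required.
(g) provides massage or bodywork services; is a mobile business with no fixed premises → Standard Registration required.
(h) provides lodging to guests; closes midnight, at/before 2:00 AM → Regulatory Authorization required.
(i) offers live music; provides massage or bodywork services → exempt from Franchise Certificate.
(j) is a franchise of a national chain (not: is a worker-owned cooperative); provides lodging to guests → Municipal Permit not required.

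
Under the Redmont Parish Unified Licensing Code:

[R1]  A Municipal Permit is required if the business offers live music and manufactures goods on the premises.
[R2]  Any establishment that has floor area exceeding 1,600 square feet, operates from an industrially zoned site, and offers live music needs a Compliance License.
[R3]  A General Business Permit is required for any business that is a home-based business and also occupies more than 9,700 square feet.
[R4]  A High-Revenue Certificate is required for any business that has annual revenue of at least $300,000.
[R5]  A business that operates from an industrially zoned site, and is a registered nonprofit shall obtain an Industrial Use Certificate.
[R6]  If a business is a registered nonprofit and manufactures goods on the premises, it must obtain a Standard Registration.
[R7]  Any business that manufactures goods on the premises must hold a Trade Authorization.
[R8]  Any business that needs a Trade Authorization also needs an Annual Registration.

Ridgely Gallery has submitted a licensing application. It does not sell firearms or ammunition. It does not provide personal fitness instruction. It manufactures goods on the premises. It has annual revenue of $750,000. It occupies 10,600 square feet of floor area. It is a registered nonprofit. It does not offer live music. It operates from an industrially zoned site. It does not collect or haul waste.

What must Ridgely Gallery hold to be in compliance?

Annual Registration, High-Revenue Certificate, Industrial Use Certificate, Standard Registration, Trade Authorization

[R1] does not offer live music; manufactures goods on the premises → Municipal Permit not required.
[R2] floor area 10,600 square feet > 1,600 square feet; operates from an industrially zoned site; does not offer live music → Compliance License not required.
[R3] operates from an industrially zoned site (not: is a home-based business); floor area 10,600 square feet > 9,700 square feet → General Business Permit not required.
[R4] revenue $750,000 ≥ $300,000 → High-Revenue Certificate required.
[R5] operates from an industrially zoned site; is a registered nonprofit → Industrial Use Certificate required.
[R6] is a registered nonprofit; manufactures goods on the premises → Standard Registration required.
[R7] manufactures goods on the premises → Trade Authorization required.
[R8] Trade Authorization is required → Annual Registration also required.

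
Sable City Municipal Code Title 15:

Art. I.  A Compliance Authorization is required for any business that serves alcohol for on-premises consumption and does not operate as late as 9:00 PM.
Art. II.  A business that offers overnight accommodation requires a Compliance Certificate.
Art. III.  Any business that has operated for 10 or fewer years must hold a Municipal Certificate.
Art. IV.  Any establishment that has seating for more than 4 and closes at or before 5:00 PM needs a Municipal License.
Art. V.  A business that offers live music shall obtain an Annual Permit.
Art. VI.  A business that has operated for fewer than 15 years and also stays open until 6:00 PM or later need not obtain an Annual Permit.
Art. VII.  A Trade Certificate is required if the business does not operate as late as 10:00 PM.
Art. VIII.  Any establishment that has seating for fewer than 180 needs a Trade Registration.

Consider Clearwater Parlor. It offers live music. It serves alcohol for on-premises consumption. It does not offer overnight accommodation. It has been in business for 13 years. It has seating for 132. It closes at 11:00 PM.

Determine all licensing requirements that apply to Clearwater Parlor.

Art. I. serves alcohol for on-premises consumption; closes 11:00 PM, after 9:00 PM → Compliance Authorization not required.
Art. II. does not offer overnight accommodation → Compliance Certificate not required.
Art. III. years in business 13 > 10 → Municipal Certificate not required.
Art. IV. seating 132 > 4; closes 11:00 PM, after 5:00 PM → Municipal License not required.
Art. V. offers live music → Annual Permit required.
Art. VI. years in business 13 < 15; closes 11:00 PM, after 6:00 PM → exempt from Annual Permit.
Art. VII. closes 11:00 PM, after 10:00 PM → Trade Certificate not required.
Art. VIII. seating 132 < 180 → Trade Registration required.

Trade Registration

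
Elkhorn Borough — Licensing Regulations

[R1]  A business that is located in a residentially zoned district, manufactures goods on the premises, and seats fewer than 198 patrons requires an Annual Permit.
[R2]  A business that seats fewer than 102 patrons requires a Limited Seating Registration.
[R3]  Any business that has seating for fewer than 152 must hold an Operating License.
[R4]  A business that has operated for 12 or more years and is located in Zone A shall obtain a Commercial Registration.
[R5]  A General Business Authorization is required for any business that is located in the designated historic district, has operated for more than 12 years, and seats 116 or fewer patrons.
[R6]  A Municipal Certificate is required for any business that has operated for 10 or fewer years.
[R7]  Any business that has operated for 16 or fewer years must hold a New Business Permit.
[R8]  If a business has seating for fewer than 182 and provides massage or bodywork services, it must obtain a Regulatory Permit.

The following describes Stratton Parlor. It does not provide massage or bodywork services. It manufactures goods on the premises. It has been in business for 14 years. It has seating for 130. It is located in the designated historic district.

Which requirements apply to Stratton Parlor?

New Business Permit, Operating License

[R1] is located in the designated historic district (not: is located in a residentially zoned district); manufactures goods on the premises; seating 130 < 198 → Annual Permit not required.
[R2] seating 130 ≥ 102 → Limited Seating Registration not required.
[R3] seating 130 < 152 → Operating License required.
[R4] years in business 14 ≥ 12; is located in the designated historic district (not: is located in Zone A) → Commercial Registration not required.
[R5] is located in the designated historic district; years in business 14 > 12; seating 130 > 116 → General Business Authorization not required.
[R6] years in business 14 > 10 → Municipal Certificate not required.
[R7] years in business 14 ≤ 16 → New Business Permit required.
[R8] seating 130 < 182; does not provide massage or bodywork services → Regulatory Permit not required.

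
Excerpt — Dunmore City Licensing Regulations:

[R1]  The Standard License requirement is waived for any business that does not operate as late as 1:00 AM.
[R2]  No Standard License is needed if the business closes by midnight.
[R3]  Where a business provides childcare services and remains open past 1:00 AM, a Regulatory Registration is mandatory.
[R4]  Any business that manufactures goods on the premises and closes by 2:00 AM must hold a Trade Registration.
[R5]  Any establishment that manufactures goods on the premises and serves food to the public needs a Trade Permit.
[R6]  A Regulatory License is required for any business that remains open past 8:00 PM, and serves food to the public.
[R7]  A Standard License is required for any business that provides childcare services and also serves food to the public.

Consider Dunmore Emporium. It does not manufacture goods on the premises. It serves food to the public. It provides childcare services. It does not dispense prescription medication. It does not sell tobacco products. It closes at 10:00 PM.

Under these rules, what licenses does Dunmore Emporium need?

[R1] closes 10:00 PM, at/before 1:00 AM → exempt from Standard License.
[R2] closes 10:00 PM, at/before midnight → exempt from Standard License.
[R3] provides childcare services; closes 10:00 PM, at/before 1:00 AM → Regulatory Registration not required.
[R4] does not manufacture goods on the premises; closes 10:00 PM, at/before 2:00 AM → Trade Registration not required.
[R5] does not manufacture goods on the premises; serves food to the public → Trade Permit not required.
[R6] closes 10:00 PM, after 8:00 PM; serves food to the public → Regulatory License required.
[R7] provides childcare services; serves food to the public → Standard License required.

Regulatory License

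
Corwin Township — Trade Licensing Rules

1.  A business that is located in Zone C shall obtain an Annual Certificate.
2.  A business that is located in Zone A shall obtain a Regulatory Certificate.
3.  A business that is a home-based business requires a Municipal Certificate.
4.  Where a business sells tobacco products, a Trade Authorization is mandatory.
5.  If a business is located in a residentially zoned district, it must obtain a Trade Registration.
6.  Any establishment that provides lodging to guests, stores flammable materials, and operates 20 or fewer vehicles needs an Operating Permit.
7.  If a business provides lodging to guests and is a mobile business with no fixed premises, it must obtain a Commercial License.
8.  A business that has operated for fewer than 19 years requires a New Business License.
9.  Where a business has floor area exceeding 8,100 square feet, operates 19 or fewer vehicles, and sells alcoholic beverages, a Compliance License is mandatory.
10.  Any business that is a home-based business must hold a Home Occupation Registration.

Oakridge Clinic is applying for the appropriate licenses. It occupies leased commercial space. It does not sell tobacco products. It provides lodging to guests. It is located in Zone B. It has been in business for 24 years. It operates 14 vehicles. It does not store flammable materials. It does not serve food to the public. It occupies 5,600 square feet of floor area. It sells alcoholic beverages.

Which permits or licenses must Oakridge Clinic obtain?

None

1. is located in Zone B (not: is located in Zone C) → Annual Certificate not required.
2. is located in Zone B (not: is located in Zone A) → Regulatory Certificate not required.
3. occupies leased commercial space (not: is a home-based business) → Municipal Certificate not required.
4. does not sell tobacco products → Trade Authorization not required.
5. is located in Zone B (not: is located in a residentially zoned district) → Trade Registration not required.
6. provides lodging to guests; does not store flammable materials; vehicles 14 ≤ 20 → Operating Permit not required.
7. provides lodging to guests; occupies leased commercial space (not: is a mobile business with no fixed premises) → Commercial License not required.
8. years in business 24 ≥ 19 → New Business License not required.
9. floor area 5,600 square feet ≤ 8,100 square feet; vehicles 14 ≤ 19; sells alcoholic beverages → Compliance License not required.
10. occupies leased commercial space (not: is a home-based business) → Home Occupation Registration not required.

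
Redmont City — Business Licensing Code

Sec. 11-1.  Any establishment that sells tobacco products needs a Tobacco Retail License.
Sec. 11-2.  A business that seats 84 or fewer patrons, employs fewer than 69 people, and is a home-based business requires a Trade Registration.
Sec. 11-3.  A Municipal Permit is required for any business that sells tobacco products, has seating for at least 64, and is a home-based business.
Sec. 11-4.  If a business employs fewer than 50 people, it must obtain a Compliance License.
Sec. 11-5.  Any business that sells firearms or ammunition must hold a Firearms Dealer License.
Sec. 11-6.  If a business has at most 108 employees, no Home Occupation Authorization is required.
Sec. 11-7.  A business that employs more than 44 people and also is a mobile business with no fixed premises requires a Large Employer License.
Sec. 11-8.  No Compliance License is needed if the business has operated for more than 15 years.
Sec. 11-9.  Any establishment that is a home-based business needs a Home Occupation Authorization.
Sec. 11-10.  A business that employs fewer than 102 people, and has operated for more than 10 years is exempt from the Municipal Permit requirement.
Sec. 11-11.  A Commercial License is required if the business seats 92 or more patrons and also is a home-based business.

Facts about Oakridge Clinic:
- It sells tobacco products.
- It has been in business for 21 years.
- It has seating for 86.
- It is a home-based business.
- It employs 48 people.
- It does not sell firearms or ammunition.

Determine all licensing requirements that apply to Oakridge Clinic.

Sec. 11-1. sells tobacco products → Tobacco Retail License required.
Sec. 11-2. seating 86 > 84; employees 48 < 69; is a home-based business → Trade Registration not required.
Sec. 11-3. sells tobacco products; seating 86 ≥ 64; is a home-based business → Municipal Permit required.
Sec. 11-4. employees 48 < 50 → Compliance License required.
Sec. 11-5. does not sell firearms or ammunition → Firearms Dealer License not required.
Sec. 11-6. employees 48 ≤ 108 → exempt from Home Occupation Authorization.
Sec. 11-7. employees 48 > 44; is a home-based business (not: is a mobile business with no fixed premises) → Large Employer License not required.
Sec. 11-8. years in business 21 > 15 → exempt from Compliance License.
Sec. 11-9. is a home-based business → Home Occupation Authorization required.
Sec. 11-10. employees 48 < 102; years in business 21 > 10 → exempt from Municipal Permit.
Sec. 11-11. seating 86 < 92; is a home-based business → Commercial License not required.

Tobacco Retail License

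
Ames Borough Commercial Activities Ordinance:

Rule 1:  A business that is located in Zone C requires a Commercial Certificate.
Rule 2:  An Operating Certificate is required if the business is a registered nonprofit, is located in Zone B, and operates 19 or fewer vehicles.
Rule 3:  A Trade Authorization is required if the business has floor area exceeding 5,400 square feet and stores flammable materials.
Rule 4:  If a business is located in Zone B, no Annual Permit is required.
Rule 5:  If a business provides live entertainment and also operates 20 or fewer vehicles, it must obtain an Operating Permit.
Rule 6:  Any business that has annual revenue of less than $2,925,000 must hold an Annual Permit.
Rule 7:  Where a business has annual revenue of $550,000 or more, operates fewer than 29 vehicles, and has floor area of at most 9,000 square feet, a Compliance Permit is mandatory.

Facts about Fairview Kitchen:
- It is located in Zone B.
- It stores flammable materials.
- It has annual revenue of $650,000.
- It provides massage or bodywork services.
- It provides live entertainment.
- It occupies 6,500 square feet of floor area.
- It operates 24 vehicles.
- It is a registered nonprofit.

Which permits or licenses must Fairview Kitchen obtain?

Rule 1: is located in Zone B (not: is located in Zone C) → Commercial Certificate not required.
Rule 2: is a registered nonprofit; is located in Zone B; vehicles 24 > 19 → Operating Certificate not required.
Rule 3: floor area 6,500 square feet > 5,400 square feet; stores flammable materials → Trade Authorization required.
Rule 4: is located in Zone B → exempt from Annual Permit.
Rule 5: provides live entertainment; vehicles 24 > 20 → Operating Permit not required.
Rule 6: revenue $650,000 < $2,925,000 → Annual Permit required.
Rule 7: revenue $650,000 ≥ $550,000; vehicles 24 < 29; floor area 6,500 square feet ≤ 9,000 square feet → Compliance Permit required.

Compliance Permit, Trade Authorization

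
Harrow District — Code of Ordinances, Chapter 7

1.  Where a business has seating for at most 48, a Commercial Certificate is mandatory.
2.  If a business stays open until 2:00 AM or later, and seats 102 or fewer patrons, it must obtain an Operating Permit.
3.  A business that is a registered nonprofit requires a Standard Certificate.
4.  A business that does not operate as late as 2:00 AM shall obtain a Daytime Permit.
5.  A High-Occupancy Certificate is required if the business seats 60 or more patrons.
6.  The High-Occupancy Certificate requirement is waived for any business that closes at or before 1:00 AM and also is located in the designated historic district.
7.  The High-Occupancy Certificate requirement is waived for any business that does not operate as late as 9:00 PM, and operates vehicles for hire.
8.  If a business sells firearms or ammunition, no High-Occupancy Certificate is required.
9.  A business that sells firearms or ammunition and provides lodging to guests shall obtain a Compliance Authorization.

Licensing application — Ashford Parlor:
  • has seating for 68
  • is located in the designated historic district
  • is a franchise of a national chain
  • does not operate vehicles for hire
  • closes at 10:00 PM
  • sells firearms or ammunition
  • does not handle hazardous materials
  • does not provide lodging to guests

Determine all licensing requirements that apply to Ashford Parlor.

Daytime Permit

1. seating 68 > 48 → Commercial Certificate not required.
2. closes 10:00 PM, at/before 2:00 AM; seating 68 ≤ 102 → Operating Permit not required.
3. is a franchise of a national chain (not: is a registered nonprofit) → Standard Certificate not required.
4. closes 10:00 PM, at/before 2:00 AM → Daytime Permit required.
5. seating 68 ≥ 60 → High-Occupancy Certificate required.
6. closes 10:00 PM, at/before 1:00 AM; is located in the designated historic district → exempt from High-Occupancy Certificate.
7. closes 10:00 PM, after 9:00 PM; does not operate vehicles for hire → High-Occupancy Certificate exemption does not apply.
8. sells firearms or ammunition → exempt from High-Occupancy Certificate.
9. sells firearms or ammunition; does not provide lodging to guests → Compliance Authorization not required.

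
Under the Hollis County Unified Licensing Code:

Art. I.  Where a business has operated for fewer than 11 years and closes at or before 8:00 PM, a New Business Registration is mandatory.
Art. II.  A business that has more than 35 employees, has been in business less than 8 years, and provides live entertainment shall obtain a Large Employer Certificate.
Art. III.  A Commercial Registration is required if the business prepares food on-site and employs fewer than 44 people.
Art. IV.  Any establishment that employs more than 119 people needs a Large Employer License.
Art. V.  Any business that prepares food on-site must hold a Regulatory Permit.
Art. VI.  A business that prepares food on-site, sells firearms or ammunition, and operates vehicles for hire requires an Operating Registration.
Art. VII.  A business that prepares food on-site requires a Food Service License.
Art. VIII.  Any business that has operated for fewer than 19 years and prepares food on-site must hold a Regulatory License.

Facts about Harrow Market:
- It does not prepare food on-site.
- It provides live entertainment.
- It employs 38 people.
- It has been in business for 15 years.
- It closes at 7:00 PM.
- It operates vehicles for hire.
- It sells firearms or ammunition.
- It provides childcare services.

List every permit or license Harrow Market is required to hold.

Art. I. years in business 15 ≥ 11; closes 7:00 PM, at/before 8:00 PM → New Business Registration not required.
Art. II. employees 38 > 35; years in business 15 ≥ 8; provides live entertainment → Large Employer Certificate not required.
Art. III. does not prepare food on-site; employees 38 < 44 → Commercial Registration not required.
Art. IV. employees 38 ≤ 119 → Large Employer License not required.
Art. V. does not prepare food on-site → Regulatory Permit not required.
Art. VI. does not prepare food on-site; sells firearms or ammunition; operates vehicles for hire → Operating Registration not required.
Art. VII. does not prepare food on-site → Food Service License not required.
Art. VIII. years in business 15 < 19; does not prepare food on-site → Regulatory License not required.

None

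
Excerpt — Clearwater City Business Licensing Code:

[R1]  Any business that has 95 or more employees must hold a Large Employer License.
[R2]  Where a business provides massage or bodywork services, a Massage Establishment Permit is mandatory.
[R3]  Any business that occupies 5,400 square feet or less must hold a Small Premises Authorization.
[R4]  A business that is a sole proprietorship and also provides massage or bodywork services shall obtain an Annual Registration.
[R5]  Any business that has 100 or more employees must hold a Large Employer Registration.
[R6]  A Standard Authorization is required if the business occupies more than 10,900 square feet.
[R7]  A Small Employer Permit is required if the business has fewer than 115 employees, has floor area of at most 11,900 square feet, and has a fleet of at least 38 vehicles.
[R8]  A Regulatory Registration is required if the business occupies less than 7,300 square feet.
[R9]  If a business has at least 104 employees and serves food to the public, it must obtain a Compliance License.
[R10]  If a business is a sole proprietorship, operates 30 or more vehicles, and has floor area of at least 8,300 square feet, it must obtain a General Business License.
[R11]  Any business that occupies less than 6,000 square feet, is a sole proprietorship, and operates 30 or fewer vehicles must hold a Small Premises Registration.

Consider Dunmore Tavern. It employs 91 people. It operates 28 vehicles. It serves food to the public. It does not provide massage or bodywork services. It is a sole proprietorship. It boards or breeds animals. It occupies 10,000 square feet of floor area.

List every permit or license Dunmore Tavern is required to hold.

[R1] employees 91 < 95 → Large Employer License not required.
[R2] does not provide massage or bodywork services → Massage Establishment Permit not required.
[R3] floor area 10,000 square feet > 5,400 square feet → Small Premises Authorization not required.
[R4] is a sole proprietorship; does not provide massage or bodywork services → Annual Registration not required.
[R5] employees 91 < 100 → Large Employer Registration not required.
[R6] floor area 10,000 square feet ≤ 10,900 square feet → Standard Authorization not required.
[R7] employees 91 < 115; floor area 10,000 square feet ≤ 11,900 square feet; vehicles 28 < 38 → Small Employer Permit not required.
[R8] floor area 10,000 square feet ≥ 7,300 square feet → Regulatory Registration not required.
[R9] employees 91 < 104; serves food to the public → Compliance License not required.
[R10] is a sole proprietorship; vehicles 28 < 30; floor area 10,000 square feet ≥ 8,300 square feet → General Business License not required.
[R11] floor area 10,000 square feet ≥ 6,000 square feet; is a sole proprietorship; vehicles 28 ≤ 30 → Small Premises Registration not required.

None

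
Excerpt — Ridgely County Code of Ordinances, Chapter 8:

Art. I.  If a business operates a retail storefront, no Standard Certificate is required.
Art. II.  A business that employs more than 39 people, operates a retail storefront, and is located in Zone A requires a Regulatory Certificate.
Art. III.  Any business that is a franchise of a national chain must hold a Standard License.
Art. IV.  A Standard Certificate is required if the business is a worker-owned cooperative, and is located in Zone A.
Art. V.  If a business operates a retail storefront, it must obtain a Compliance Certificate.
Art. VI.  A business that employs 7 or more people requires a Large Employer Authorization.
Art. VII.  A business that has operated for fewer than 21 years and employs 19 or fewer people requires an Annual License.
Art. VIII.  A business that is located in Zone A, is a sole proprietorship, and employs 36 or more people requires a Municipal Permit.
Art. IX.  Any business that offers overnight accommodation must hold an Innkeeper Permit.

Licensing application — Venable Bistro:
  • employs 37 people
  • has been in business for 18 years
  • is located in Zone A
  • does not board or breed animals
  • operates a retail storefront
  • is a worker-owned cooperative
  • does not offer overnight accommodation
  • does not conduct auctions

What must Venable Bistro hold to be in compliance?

Compliance Certificate, Large Employer Authorization

Art. I. operates a retail storefront → exempt from Standard Certificate.
Art. II. employees 37 ≤ 39; operates a retail storefront; is located in Zone A → Regulatory Certificate not required.
Art. III. is a worker-owned cooperative (not: is a franchise of a national chain) → Standard License not required.
Art. IV. is a worker-owned cooperative; is located in Zone A → Standard Certificate required.
Art. V. operates a retail storefront → Compliance Certificate required.
Art. VI. employees 37 ≥ 7 → Large Employer Authorization required.
Art. VII. years in business 18 < 21; employees 37 > 19 → Annual License not required.
Art. VIII. is located in Zone A; is a worker-owned cooperative (not: is a sole proprietorship); employees 37 ≥ 36 → Municipal Permit not required.
Art. IX. does not offer overnight accommodation → Innkeeper Permit not required.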